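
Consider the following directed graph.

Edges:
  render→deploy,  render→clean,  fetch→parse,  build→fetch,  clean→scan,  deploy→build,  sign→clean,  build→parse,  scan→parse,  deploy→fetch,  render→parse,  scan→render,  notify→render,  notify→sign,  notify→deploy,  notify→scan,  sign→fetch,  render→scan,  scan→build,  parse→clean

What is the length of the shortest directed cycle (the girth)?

2

For each vertex v, BFS finds the shortest path from v back to v.
The shortest such closed walk is render → scan → render, length 2.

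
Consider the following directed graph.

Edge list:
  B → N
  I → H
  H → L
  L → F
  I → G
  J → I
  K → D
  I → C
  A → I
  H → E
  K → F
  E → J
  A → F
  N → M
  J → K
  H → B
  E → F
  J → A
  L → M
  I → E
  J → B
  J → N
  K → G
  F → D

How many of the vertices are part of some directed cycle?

5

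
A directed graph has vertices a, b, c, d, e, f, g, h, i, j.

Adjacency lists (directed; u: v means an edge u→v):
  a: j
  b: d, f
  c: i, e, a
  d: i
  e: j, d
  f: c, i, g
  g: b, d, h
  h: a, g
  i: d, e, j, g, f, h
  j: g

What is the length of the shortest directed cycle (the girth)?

For each vertex v, BFS finds the shortest path from v back to v.
The shortest such closed walk is f → i → f, length 2.

2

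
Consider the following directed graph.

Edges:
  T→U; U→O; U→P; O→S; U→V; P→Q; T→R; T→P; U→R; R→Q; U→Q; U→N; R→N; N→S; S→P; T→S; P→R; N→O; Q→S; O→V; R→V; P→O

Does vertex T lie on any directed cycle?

T lies on a cycle iff there is a path from T back to itself.
Exploring from T, it never reaches itself; equivalently, its strongly connected component is a singleton.

No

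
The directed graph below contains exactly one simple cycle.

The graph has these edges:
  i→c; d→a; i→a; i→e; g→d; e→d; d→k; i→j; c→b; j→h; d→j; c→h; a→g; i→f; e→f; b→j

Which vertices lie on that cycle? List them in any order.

DFS with gray/black marking from d:
d gray
  a gray
    g gray
      g→d: d is gray → back edge
Back edge closes the cycle d → a → g → d; its vertices are {a, d, g}.

a, d, g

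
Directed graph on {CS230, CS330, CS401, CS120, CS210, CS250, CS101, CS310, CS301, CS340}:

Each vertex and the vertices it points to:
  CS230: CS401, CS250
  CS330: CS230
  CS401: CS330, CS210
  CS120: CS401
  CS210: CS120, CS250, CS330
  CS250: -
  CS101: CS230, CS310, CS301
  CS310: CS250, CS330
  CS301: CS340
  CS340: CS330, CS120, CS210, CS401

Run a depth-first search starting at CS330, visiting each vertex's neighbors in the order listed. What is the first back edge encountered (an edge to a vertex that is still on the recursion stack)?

CS401→CS330

DFS from CS330 (visiting each vertex's neighbors in the order listed); mark gray on enter, black on exit:
CS330 gray
  CS230 gray
    CS401 gray
      CS401→CS330: CS330 is gray → back edge
First back edge: CS401 → CS330.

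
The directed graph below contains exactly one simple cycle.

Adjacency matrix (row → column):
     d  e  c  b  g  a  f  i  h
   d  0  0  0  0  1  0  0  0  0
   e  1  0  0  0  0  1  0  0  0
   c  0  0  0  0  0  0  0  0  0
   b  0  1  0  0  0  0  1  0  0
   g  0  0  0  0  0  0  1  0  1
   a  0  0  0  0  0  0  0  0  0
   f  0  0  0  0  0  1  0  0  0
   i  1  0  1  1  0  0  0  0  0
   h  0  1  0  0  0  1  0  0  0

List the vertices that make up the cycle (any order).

d, e, g, h

DFS with gray/black marking from d:
d gray
  g gray
    h gray
      e gray
        a gray
        a black
        e→d: d is gray → back edge
Back edge closes the cycle d → g → h → e → d; its vertices are {d, e, g, h}.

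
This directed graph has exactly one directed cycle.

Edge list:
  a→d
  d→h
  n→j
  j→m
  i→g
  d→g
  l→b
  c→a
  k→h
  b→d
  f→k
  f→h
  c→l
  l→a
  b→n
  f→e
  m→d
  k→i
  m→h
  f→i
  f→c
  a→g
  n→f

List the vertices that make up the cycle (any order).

DFS with gray/black marking from b:
b gray
  n gray
    j gray
      m gray
        h gray
        h black
        d gray
          g gray
          g black
          d→h: h black — skip
        d black
      m black
    j black
    f gray
      k gray
        k→h: h black — skip
        i gray
          i→g: g black — skip
        i black
      k black
      c gray
        l gray
          l→b: b is gray → back edge
Back edge closes the cycle b → n → f → c → l → b; its vertices are {b, c, f, l, n}.

b, c, f, l, n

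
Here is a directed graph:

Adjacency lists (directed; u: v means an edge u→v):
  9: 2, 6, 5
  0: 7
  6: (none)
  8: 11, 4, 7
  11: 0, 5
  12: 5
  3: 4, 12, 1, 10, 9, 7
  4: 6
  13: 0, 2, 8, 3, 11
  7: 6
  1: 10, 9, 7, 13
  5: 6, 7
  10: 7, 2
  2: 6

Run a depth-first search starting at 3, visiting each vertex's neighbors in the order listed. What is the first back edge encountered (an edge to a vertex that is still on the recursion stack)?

13->3

DFS from 3 (visiting each vertex's neighbors in the order listed); mark gray on enter, black on exit:
3 gray
  4 gray
    6 gray
    6 black
  4 black
  12 gray
    5 gray
      5→6: 6 black — skip
      7 gray
        7→6: 6 black — skip
      7 black
    5 black
  12 black
  1 gray
    10 gray
      10→7: 7 black — skip
      2 gray
        2→6: 6 black — skip
      2 black
    10 black
    9 gray
      9→2: 2 black — skip
      9→6: 6 black — skip
      9→5: 5 black — skip
    9 black
    1→7: 7 black — skip
    13 gray
      0 gray
        0→7: 7 black — skip
      0 black
      13→2: 2 black — skip
      8 gray
        11 gray
          11→0: 0 black — skip
          11→5: 5 black — skip
        11 black
        8→4: 4 black — skip
        8→7: 7 black — skip
      8 black
      13→3: 3 is gray → back edge
First back edge: 13 → 3.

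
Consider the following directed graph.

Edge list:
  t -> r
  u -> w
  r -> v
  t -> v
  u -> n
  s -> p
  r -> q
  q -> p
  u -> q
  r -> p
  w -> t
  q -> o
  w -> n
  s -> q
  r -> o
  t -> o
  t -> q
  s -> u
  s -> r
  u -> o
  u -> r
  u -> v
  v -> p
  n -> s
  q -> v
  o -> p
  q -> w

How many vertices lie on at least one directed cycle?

7

A vertex is on a directed cycle iff it belongs to a strongly connected component of size ≥ 2 (or has a self-loop).
The vertices on cycles are {n, q, r, s, t, u, w} — 7 in total.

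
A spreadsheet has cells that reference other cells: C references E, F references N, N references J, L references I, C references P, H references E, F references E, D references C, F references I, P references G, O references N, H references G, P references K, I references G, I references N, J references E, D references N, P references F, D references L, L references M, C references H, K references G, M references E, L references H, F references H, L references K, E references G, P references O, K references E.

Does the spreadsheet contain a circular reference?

No

DFS with white/gray/black marking, starting from M:
M gray
  E gray
    G gray
    G black
  E black
M black
J gray
  J→E: E black — skip
J black
P gray
  K gray
    K→G: G black — skip
    K→E: E black — skip
  K black
  F gray
    H gray
      H→G: G black — skip
      H→E: E black — skip
    H black
    F→E: E black — skip
    I gray
      N gray
        N→J: J black — skip
      N black
      I→G: G black — skip
    I black
    F→N: N black — skip
  F black
  P→G: G black — skip
  O gray
    O→N: N black — skip
  O black
P black
C gray
  C→H: H black — skip
  C→P: P black — skip
  C→E: E black — skip
C black
L gray
  L→K: K black — skip
  L→H: H black — skip
  L→M: M black — skip
  L→I: I black — skip
L black
D gray
  D→L: L black — skip
  D→C: C black — skip
  D→N: N black — skip
D black
Every edge goes to a white or black vertex — no back edge, so the graph is acyclic.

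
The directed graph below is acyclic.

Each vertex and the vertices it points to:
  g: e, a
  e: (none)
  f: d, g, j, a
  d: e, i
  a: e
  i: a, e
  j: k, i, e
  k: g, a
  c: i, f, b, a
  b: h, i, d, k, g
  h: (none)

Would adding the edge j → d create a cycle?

Adding j→d creates a cycle iff d can already reach j.
Explore from d: no path reaches j. The graph stays acyclic.

No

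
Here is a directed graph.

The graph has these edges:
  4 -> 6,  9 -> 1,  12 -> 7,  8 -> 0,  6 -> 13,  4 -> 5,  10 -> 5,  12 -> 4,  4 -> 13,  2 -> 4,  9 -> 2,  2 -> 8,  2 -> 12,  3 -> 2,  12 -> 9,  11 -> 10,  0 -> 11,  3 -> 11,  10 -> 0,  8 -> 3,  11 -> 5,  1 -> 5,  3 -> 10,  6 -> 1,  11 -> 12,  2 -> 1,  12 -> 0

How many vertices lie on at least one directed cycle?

A vertex is on a directed cycle iff it belongs to a strongly connected component of size ≥ 2 (or has a self-loop).
The vertices on cycles are {0, 2, 3, 8, 9, 10, 11, 12} — 8 in total.

8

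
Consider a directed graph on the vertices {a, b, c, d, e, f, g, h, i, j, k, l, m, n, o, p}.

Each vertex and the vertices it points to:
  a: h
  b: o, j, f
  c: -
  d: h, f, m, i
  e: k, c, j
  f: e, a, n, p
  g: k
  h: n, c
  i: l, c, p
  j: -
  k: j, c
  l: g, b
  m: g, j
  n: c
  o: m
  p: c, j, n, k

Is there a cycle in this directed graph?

No

DFS with white/gray/black marking, starting from f:
f gray
  e gray
    k gray
      j gray
      j black
      c gray
      c black
    k black
    e→c: c black — skip
    e→j: j black — skip
  e black
  a gray
    h gray
      n gray
        n→c: c black — skip
      n black
      h→c: c black — skip
    h black
  a black
  f→n: n black — skip
  p gray
    p→c: c black — skip
    p→j: j black — skip
    p→n: n black — skip
    p→k: k black — skip
  p black
f black
b gray
  o gray
    m gray
      g gray
        g→k: k black — skip
      g black
      m→j: j black — skip
    m black
  o black
  b→j: j black — skip
  b→f: f black — skip
b black
d gray
  d→h: h black — skip
  d→f: f black — skip
  d→m: m black — skip
  i gray
    l gray
      l→g: g black — skip
      l→b: b black — skip
    l black
    i→c: c black — skip
    i→p: p black — skip
  i black
d black
Every edge goes to a white or black vertex — no back edge, so the graph is acyclic.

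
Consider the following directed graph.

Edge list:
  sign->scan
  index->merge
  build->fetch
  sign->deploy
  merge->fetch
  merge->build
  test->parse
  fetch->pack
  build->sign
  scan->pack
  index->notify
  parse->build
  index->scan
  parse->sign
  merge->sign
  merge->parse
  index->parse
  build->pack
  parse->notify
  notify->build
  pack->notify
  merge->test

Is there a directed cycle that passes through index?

No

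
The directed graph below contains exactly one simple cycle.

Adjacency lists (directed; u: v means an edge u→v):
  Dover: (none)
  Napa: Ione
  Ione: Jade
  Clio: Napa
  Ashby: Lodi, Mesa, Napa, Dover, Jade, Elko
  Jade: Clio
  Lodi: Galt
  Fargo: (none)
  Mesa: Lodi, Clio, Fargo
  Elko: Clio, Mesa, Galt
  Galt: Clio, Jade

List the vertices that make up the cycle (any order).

DFS with gray/black marking from Napa:
Napa gray
  Ione gray
    Jade gray
      Clio gray
        Clio→Napa: Napa is gray → back edge
Back edge closes the cycle Napa → Ione → Jade → Clio → Napa; its vertices are {Clio, Ione, Jade, Napa}.

Clio, Ione, Jade, Napa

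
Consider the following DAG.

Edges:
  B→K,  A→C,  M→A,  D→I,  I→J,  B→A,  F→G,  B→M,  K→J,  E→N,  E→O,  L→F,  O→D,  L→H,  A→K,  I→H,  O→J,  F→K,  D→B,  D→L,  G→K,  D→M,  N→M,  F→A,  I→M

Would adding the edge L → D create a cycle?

Yes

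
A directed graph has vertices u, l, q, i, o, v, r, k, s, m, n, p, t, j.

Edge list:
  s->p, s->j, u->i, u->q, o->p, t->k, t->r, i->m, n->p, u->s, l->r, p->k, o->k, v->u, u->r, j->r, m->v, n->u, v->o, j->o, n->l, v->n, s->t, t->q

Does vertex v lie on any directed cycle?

Yes

v is on a cycle iff v can reach itself via ≥1 edge.
v → u → i → m → v — yes.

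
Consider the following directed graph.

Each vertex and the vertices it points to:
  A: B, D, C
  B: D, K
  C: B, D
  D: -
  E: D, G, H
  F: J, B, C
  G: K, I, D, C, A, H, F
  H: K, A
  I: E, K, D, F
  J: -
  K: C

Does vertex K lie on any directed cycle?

Yes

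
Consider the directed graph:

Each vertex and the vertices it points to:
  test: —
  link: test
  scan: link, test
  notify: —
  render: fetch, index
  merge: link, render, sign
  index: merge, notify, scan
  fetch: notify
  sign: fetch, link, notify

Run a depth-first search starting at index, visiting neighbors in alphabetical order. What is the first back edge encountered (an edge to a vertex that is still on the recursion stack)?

render->index

DFS from index (visiting neighbors in alphabetical order); mark gray on enter, black on exit:
index gray
  merge gray
    link gray
      test gray
      test black
    link black
    render gray
      fetch gray
        notify gray
        notify black
      fetch black
      render→index: index is gray → back edge
First back edge: render → index.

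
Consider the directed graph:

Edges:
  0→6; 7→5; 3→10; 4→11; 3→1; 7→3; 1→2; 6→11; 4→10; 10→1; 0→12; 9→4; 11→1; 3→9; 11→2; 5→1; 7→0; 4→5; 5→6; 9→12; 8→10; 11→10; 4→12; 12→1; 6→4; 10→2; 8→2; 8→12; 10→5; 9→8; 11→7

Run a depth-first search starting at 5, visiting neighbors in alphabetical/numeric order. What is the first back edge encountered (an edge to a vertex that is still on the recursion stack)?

DFS from 5 (visiting neighbors in alphabetical/numeric order); mark gray on enter, black on exit:
5 gray
  1 gray
    2 gray
    2 black
  1 black
  6 gray
    4 gray
      4→5: 5 is gray → back edge
First back edge: 4 → 5.

4→5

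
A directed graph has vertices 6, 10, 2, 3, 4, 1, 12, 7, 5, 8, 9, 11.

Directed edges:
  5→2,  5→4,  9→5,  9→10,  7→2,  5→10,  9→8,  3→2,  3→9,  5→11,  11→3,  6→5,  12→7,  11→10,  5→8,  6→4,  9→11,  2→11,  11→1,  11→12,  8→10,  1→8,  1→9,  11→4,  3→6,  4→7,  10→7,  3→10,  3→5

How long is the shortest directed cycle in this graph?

3

For each vertex v, BFS finds the shortest path from v back to v.
The shortest such closed walk is 1 → 9 → 11 → 1, length 3.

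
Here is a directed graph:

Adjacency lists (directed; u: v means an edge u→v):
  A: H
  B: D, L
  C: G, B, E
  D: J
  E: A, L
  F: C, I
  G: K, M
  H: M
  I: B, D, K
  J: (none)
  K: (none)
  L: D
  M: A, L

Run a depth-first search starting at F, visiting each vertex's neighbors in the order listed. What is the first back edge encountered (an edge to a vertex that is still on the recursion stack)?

H->M

DFS from F (visiting each vertex's neighbors in the order listed); mark gray on enter, black on exit:
F gray
  C gray
    G gray
      K gray
      K black
      M gray
        A gray
          H gray
            H→M: M is gray → back edge
First back edge: H → M.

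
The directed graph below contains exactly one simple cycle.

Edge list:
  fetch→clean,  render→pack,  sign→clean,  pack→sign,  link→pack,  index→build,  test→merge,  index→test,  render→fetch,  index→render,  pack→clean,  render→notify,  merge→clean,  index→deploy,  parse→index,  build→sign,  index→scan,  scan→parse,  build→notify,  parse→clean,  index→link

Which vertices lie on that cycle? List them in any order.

DFS with gray/black marking from index:
index gray
  scan gray
    parse gray
      parse→index: index is gray → back edge
Back edge closes the cycle index → scan → parse → index; its vertices are {scan, index, parse}.

scan, index, parse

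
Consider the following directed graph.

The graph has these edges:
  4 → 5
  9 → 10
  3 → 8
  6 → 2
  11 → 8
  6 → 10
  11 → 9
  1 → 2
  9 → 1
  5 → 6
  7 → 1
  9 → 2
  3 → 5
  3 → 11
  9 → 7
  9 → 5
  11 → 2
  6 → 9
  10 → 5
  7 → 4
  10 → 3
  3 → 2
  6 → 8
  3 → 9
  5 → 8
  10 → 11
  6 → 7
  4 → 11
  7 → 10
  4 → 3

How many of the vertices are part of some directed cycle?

8

A vertex is on a directed cycle iff it belongs to a strongly connected component of size ≥ 2 (or has a self-loop).
The vertices on cycles are {3, 4, 5, 6, 7, 9, 10, 11} — 8 in total.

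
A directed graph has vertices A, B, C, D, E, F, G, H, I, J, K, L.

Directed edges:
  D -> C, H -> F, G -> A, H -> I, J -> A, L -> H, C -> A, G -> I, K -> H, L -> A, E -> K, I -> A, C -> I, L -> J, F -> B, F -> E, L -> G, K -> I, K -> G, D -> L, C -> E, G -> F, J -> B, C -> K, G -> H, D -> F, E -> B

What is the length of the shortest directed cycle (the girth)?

4

For each vertex v, BFS finds the shortest path from v back to v.
The shortest such closed walk is K → G → F → E → K, length 4.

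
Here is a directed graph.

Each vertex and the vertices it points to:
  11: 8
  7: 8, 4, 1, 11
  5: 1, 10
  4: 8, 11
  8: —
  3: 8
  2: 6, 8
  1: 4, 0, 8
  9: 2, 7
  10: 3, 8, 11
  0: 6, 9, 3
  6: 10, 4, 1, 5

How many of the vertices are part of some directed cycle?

A vertex is on a directed cycle iff it belongs to a strongly connected component of size ≥ 2 (or has a self-loop).
The vertices on cycles are {0, 1, 2, 5, 6, 7, 9} — 7 in total.

7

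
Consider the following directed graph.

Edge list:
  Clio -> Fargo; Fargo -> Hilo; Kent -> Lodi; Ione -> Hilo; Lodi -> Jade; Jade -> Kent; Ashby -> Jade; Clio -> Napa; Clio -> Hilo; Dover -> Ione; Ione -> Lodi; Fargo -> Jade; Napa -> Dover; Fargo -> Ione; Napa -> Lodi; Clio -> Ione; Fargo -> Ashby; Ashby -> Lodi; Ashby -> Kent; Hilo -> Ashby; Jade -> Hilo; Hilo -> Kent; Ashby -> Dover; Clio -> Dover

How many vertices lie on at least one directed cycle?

A vertex is on a directed cycle iff it belongs to a strongly connected component of size ≥ 2 (or has a self-loop).
The vertices on cycles are {Hilo, Ione, Jade, Kent, Lodi, Ashby, Dover} — 7 in total.

7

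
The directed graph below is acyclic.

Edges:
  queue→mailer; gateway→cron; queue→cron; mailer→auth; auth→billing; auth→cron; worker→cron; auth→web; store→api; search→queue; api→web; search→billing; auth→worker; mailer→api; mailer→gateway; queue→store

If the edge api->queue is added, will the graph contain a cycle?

Adding api→queue creates a cycle iff queue can already reach api.
Path from queue: queue → mailer → api.
So queue → … → api → queue is a cycle.

Yes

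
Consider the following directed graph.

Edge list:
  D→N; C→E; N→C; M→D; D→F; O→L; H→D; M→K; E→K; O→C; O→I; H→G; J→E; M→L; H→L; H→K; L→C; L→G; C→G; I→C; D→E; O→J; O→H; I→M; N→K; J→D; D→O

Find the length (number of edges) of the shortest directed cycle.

For each vertex v, BFS finds the shortest path from v back to v.
The shortest such closed walk is D → O → H → D, length 3.

3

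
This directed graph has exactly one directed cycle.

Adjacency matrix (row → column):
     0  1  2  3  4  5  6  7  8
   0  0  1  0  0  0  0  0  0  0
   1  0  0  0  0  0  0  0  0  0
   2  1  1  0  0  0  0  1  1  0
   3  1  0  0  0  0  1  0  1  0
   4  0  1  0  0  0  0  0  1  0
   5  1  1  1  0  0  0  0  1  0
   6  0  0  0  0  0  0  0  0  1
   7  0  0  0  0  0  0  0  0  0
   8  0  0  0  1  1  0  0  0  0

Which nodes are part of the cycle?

2, 3, 5, 6, 8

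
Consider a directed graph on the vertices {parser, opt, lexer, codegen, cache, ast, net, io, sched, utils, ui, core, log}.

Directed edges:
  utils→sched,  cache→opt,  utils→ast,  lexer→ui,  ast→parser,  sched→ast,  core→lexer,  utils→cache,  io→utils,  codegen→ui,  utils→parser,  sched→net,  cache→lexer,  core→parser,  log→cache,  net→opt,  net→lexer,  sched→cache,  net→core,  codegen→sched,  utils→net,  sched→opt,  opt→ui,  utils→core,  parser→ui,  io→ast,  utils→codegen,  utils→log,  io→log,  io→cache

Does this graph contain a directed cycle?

No

DFS with white/gray/black marking, starting from utils:
utils gray
  codegen gray
    ui gray
    ui black
    sched gray
      opt gray
        opt→ui: ui black — skip
      opt black
      ast gray
        parser gray
          parser→ui: ui black — skip
        parser black
      ast black
      net gray
        lexer gray
          lexer→ui: ui black — skip
        lexer black
        core gray
          core→lexer: lexer black — skip
          core→parser: parser black — skip
        core black
        net→opt: opt black — skip
      net black
      cache gray
        cache→opt: opt black — skip
        cache→lexer: lexer black — skip
      cache black
    sched black
  codegen black
  utils→parser: parser black — skip
  utils→core: core black — skip
  utils→cache: cache black — skip
  utils→sched: sched black — skip
  utils→ast: ast black — skip
  utils→net: net black — skip
  log gray
    log→cache: cache black — skip
  log black
utils black
io gray
  io→utils: utils black — skip
  io→log: log black — skip
  io→cache: cache black — skip
  io→ast: ast black — skip
io black
Every edge goes to a white or black vertex — no back edge, so the graph is acyclic.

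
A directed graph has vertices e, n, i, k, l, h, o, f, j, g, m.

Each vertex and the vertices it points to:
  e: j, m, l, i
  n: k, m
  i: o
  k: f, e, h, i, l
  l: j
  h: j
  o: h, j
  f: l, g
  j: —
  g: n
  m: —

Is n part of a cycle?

Yes

n is on a cycle iff n can reach itself via ≥1 edge.
n → k → f → g → n — yes.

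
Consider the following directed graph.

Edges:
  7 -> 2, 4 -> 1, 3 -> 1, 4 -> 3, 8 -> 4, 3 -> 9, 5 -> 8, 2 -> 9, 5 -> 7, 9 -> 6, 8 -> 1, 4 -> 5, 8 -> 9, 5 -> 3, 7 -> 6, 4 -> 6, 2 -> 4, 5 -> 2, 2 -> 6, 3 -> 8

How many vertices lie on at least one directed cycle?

A vertex is on a directed cycle iff it belongs to a strongly connected component of size ≥ 2 (or has a self-loop).
The vertices on cycles are {2, 3, 4, 5, 7, 8} — 6 in total.

6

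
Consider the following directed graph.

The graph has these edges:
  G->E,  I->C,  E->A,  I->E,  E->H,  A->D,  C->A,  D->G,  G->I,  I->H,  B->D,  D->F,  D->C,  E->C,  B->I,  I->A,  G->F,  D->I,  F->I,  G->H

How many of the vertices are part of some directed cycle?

7

A vertex is on a directed cycle iff it belongs to a strongly connected component of size ≥ 2 (or has a self-loop).
The vertices on cycles are {A, C, D, E, F, G, I} — 7 in total.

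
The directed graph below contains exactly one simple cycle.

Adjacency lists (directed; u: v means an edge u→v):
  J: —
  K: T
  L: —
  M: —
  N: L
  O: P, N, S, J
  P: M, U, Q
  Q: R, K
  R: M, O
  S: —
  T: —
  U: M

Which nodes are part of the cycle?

O, P, Q, R

DFS with gray/black marking from O:
O gray
  P gray
    M gray
    M black
    U gray
      U→M: M black — skip
    U black
    Q gray
      R gray
        R→M: M black — skip
        R→O: O is gray → back edge
Back edge closes the cycle O → P → Q → R → O; its vertices are {O, P, Q, R}.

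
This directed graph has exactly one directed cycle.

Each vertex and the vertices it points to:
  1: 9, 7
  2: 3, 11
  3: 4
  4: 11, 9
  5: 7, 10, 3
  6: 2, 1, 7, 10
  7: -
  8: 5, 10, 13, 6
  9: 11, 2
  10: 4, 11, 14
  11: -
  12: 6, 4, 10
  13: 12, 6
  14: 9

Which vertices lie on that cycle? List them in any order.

2, 3, 4, 9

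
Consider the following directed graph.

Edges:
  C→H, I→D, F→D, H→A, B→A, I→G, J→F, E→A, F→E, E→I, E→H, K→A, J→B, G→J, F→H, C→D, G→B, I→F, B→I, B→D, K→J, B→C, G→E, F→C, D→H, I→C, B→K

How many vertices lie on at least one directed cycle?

7

A vertex is on a directed cycle iff it belongs to a strongly connected component of size ≥ 2 (or has a self-loop).
The vertices on cycles are {B, E, F, G, I, J, K} — 7 in total.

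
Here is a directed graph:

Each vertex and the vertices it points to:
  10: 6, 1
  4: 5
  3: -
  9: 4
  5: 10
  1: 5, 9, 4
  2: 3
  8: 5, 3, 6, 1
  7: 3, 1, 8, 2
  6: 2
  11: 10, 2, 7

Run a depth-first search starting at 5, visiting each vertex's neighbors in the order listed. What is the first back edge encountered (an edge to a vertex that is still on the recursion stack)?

1->5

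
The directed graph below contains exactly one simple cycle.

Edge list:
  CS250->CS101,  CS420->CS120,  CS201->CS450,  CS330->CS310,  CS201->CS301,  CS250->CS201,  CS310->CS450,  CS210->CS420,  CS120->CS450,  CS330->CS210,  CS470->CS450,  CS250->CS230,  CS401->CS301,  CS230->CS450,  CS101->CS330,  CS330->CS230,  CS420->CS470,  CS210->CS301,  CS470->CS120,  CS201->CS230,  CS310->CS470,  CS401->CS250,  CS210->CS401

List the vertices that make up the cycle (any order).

CS101, CS210, CS250, CS330, CS401

DFS with gray/black marking from CS330:
CS330 gray
  CS310 gray
    CS450 gray
    CS450 black
    CS470 gray
      CS470→CS450: CS450 black — skip
      CS120 gray
        CS120→CS450: CS450 black — skip
      CS120 black
    CS470 black
  CS310 black
  CS210 gray
    CS420 gray
      CS420→CS470: CS470 black — skip
      CS420→CS120: CS120 black — skip
    CS420 black
    CS301 gray
    CS301 black
    CS401 gray
      CS250 gray
        CS201 gray
          CS230 gray
            CS230→CS450: CS450 black — skip
          CS230 black
          CS201→CS301: CS301 black — skip
          CS201→CS450: CS450 black — skip
        CS201 black
        CS250→CS230: CS230 black — skip
        CS101 gray
          CS101→CS330: CS330 is gray → back edge
Back edge closes the cycle CS330 → CS210 → CS401 → CS250 → CS101 → CS330; its vertices are {CS101, CS210, CS250, CS330, CS401}.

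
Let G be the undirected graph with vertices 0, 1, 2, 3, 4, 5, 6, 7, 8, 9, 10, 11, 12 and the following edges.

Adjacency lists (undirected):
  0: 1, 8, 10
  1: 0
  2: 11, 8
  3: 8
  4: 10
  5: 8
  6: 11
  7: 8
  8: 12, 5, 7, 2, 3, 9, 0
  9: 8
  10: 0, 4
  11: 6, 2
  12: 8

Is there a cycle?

DFS, tracking each vertex's parent; an edge to a visited non-parent vertex closes a cycle.
Start from 8:
visit 8 (parent –)
  visit 12 (parent 8)
    12–8: parent, skip
  visit 5 (parent 8)
    5–8: parent, skip
  visit 7 (parent 8)
    7–8: parent, skip
  visit 2 (parent 8)
    visit 11 (parent 2)
      visit 6 (parent 11)
        6–11: parent, skip
      11–2: parent, skip
    2–8: parent, skip
  visit 3 (parent 8)
    3–8: parent, skip
  visit 9 (parent 8)
    9–8: parent, skip
  visit 0 (parent 8)
    visit 1 (parent 0)
      1–0: parent, skip
    0–8: parent, skip
    visit 10 (parent 0)
      10–0: parent, skip
      visit 4 (parent 10)
        4–10: parent, skip
No non-parent visited neighbor found — the graph is a forest.

No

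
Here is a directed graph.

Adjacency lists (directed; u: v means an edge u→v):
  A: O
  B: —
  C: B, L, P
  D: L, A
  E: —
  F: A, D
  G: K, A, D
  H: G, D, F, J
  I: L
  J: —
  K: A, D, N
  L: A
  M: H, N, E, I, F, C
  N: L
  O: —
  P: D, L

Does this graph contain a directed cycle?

No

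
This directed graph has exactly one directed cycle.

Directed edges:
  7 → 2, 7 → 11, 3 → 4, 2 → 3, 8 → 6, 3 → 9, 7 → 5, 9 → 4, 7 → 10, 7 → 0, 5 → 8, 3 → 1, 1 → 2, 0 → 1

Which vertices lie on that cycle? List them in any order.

DFS with gray/black marking from 2:
2 gray
  3 gray
    9 gray
      4 gray
      4 black
    9 black
    3→4: 4 black — skip
    1 gray
      1→2: 2 is gray → back edge
Back edge closes the cycle 2 → 3 → 1 → 2; its vertices are {1, 2, 3}.

1, 2, 3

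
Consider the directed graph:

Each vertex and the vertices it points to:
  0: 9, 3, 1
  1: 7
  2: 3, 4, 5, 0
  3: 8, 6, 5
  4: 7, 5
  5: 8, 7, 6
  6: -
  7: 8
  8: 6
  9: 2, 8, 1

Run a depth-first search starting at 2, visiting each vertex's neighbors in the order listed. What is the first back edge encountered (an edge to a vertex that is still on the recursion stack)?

DFS from 2 (visiting each vertex's neighbors in the order listed); mark gray on enter, black on exit:
2 gray
  3 gray
    8 gray
      6 gray
      6 black
    8 black
    3→6: 6 black — skip
    5 gray
      5→8: 8 black — skip
      7 gray
        7→8: 8 black — skip
      7 black
      5→6: 6 black — skip
    5 black
  3 black
  4 gray
    4→7: 7 black — skip
    4→5: 5 black — skip
  4 black
  2→5: 5 black — skip
  0 gray
    9 gray
      9→2: 2 is gray → back edge
First back edge: 9 → 2.

9->2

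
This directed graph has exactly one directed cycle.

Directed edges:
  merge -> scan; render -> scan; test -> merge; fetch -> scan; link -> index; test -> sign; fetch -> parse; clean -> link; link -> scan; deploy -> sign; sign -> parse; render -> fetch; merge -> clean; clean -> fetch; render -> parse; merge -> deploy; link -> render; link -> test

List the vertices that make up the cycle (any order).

link, test, clean, merge

DFS with gray/black marking from link:
link gray
  render gray
    scan gray
    scan black
    fetch gray
      fetch→scan: scan black — skip
      parse gray
      parse black
    fetch black
    render→parse: parse black — skip
  render black
  index gray
  index black
  link→scan: scan black — skip
  test gray
    merge gray
      merge→scan: scan black — skip
      deploy gray
        sign gray
          sign→parse: parse black — skip
        sign black
      deploy black
      clean gray
        clean→fetch: fetch black — skip
        clean→link: link is gray → back edge
Back edge closes the cycle link → test → merge → clean → link; its vertices are {link, test, clean, merge}.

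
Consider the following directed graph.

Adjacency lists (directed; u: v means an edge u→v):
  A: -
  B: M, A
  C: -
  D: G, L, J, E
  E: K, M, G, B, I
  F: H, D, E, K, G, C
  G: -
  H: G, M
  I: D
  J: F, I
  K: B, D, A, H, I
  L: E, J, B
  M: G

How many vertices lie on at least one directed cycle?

7

A vertex is on a directed cycle iff it belongs to a strongly connected component of size ≥ 2 (or has a self-loop).
The vertices on cycles are {D, E, F, I, J, K, L} — 7 in total.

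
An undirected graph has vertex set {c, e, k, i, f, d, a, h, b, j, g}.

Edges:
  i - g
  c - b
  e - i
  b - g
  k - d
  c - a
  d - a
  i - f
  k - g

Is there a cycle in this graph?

Yes

DFS, tracking each vertex's parent; an edge to a visited non-parent vertex closes a cycle.
Start from h:
visit h (parent –)
visit c (parent –)
  visit b (parent c)
    b–c: parent, skip
    visit g (parent b)
      visit k (parent g)
        k–g: parent, skip
        visit d (parent k)
          visit a (parent d)
            a–d: parent, skip
            a–c: c visited and ≠ parent → cycle
Cycle: c – b – g – k – d – a – c.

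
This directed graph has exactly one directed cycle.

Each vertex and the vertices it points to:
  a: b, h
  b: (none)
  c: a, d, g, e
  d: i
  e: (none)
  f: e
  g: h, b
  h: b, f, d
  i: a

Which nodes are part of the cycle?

DFS with gray/black marking from d:
d gray
  i gray
    a gray
      b gray
      b black
      h gray
        h→b: b black — skip
        f gray
          e gray
          e black
        f black
        h→d: d is gray → back edge
Back edge closes the cycle d → i → a → h → d; its vertices are {a, d, h, i}.

a, d, h, i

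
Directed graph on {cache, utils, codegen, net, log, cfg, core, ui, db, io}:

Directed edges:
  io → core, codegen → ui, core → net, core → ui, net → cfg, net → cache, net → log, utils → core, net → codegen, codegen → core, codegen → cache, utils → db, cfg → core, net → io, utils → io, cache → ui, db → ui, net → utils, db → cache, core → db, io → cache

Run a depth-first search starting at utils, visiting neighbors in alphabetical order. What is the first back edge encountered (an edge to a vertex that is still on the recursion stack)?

DFS from utils (visiting neighbors in alphabetical order); mark gray on enter, black on exit:
utils gray
  core gray
    db gray
      cache gray
        ui gray
        ui black
      cache black
      db→ui: ui black — skip
    db black
    net gray
      net→cache: cache black — skip
      cfg gray
        cfg→core: core is gray → back edge
First back edge: cfg → core.

cfg→core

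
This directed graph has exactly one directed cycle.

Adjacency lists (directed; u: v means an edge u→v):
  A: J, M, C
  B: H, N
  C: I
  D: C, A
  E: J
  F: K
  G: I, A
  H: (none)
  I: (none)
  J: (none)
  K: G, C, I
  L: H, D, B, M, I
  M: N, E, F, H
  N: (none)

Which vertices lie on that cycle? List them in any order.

A, F, G, K, M

DFS with gray/black marking from M:
M gray
  N gray
  N black
  E gray
    J gray
    J black
  E black
  F gray
    K gray
      G gray
        I gray
        I black
        A gray
          A→J: J black — skip
          A→M: M is gray → back edge
Back edge closes the cycle M → F → K → G → A → M; its vertices are {A, F, G, K, M}.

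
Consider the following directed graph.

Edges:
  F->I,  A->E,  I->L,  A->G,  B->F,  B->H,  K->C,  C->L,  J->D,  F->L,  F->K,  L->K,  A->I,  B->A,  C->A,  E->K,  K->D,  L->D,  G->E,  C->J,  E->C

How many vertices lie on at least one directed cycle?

7

A vertex is on a directed cycle iff it belongs to a strongly connected component of size ≥ 2 (or has a self-loop).
The vertices on cycles are {A, C, E, G, I, K, L} — 7 in total.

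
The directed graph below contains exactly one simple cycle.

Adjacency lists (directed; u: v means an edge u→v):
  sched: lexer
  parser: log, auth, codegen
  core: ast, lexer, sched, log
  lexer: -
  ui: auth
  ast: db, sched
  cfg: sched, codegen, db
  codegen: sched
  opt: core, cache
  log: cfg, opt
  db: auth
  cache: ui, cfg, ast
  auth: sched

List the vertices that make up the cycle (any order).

log, opt, core

DFS with gray/black marking from log:
log gray
  cfg gray
    sched gray
      lexer gray
      lexer black
    sched black
    codegen gray
      codegen→sched: sched black — skip
    codegen black
    db gray
      auth gray
        auth→sched: sched black — skip
      auth black
    db black
  cfg black
  opt gray
    core gray
      ast gray
        ast→db: db black — skip
        ast→sched: sched black — skip
      ast black
      core→lexer: lexer black — skip
      core→sched: sched black — skip
      core→log: log is gray → back edge
Back edge closes the cycle log → opt → core → log; its vertices are {log, opt, core}.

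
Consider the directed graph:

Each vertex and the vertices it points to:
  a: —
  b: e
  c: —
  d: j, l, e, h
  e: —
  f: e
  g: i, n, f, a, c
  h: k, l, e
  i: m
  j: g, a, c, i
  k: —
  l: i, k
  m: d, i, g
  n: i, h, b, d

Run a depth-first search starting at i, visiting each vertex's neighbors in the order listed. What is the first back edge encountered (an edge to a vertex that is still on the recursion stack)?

g→i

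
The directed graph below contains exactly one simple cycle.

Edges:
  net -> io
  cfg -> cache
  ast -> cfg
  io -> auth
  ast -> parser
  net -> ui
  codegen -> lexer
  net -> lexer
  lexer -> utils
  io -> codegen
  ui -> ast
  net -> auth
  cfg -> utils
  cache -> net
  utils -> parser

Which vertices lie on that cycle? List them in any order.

DFS with gray/black marking from net:
net gray
  io gray
    auth gray
    auth black
    codegen gray
      lexer gray
        utils gray
          parser gray
          parser black
        utils black
      lexer black
    codegen black
  io black
  ui gray
    ast gray
      cfg gray
        cache gray
          cache→net: net is gray → back edge
Back edge closes the cycle net → ui → ast → cfg → cache → net; its vertices are {ui, ast, cfg, net, cache}.

ui, ast, cfg, net, cache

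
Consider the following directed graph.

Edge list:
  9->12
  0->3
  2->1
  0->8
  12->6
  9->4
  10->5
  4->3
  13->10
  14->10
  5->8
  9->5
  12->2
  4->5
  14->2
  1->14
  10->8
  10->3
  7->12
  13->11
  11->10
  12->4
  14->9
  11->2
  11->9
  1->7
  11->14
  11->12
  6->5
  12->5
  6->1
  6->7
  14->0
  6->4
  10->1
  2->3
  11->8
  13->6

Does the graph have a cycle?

Yes

DFS with white/gray/black marking, starting from 13:
13 gray
  10 gray
    3 gray
    3 black
    5 gray
      8 gray
      8 black
    5 black
    10→8: 8 black — skip
    1 gray
      14 gray
        2 gray
          2→1: 1 is gray → back edge
Back edge found, so a cycle exists: 1 → 14 → 2 → 1.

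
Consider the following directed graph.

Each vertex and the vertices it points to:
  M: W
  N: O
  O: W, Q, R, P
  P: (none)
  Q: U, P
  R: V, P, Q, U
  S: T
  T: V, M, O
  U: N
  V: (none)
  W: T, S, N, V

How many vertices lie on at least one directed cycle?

A vertex is on a directed cycle iff it belongs to a strongly connected component of size ≥ 2 (or has a self-loop).
The vertices on cycles are {M, N, O, Q, R, S, T, U, W} — 9 in total.

9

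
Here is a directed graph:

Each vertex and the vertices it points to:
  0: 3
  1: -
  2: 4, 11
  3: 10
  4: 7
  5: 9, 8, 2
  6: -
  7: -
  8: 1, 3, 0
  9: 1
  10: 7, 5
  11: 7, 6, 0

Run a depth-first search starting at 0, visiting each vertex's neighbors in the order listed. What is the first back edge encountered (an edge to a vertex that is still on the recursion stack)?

8->3

DFS from 0 (visiting each vertex's neighbors in the order listed); mark gray on enter, black on exit:
0 gray
  3 gray
    10 gray
      7 gray
      7 black
      5 gray
        9 gray
          1 gray
          1 black
        9 black
        8 gray
          8→1: 1 black — skip
          8→3: 3 is gray → back edge
First back edge: 8 → 3.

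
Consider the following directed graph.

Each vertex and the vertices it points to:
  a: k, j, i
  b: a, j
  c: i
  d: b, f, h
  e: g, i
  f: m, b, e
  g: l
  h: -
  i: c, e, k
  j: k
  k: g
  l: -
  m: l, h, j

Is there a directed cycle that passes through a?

a lies on a cycle iff there is a path from a back to itself.
Exploring from a, it never reaches itself; equivalently, its strongly connected component is a singleton.

No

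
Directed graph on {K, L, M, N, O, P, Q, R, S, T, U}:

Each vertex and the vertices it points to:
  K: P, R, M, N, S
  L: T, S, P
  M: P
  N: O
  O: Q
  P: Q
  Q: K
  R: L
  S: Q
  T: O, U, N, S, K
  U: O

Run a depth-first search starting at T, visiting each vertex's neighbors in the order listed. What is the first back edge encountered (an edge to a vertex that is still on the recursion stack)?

DFS from T (visiting each vertex's neighbors in the order listed); mark gray on enter, black on exit:
T gray
  O gray
    Q gray
      K gray
        P gray
          P→Q: Q is gray → back edge
First back edge: P → Q.

P→Q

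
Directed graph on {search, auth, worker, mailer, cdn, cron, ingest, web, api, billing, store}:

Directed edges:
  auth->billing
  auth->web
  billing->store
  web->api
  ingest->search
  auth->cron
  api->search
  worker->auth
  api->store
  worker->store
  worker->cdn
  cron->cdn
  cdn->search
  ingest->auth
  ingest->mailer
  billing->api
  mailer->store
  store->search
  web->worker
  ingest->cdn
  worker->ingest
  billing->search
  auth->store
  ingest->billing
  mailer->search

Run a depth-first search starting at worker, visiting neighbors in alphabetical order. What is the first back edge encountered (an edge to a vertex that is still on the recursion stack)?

DFS from worker (visiting neighbors in alphabetical order); mark gray on enter, black on exit:
worker gray
  auth gray
    billing gray
      api gray
        search gray
        search black
        store gray
          store→search: search black — skip
        store black
      api black
      billing→search: search black — skip
      billing→store: store black — skip
    billing black
    cron gray
      cdn gray
        cdn→search: search black — skip
      cdn black
    cron black
    auth→store: store black — skip
    web gray
      web→api: api black — skip
      web→worker: worker is gray → back edge
First back edge: web → worker.

web→worker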